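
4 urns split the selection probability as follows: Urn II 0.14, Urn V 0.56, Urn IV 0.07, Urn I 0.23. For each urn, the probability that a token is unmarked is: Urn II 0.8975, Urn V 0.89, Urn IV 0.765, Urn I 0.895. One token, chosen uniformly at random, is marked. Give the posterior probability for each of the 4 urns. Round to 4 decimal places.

Urn II 0.1231, Urn V 0.5285, Urn IV 0.1411, Urn I 0.2072

Taking complements, P(marked | each) = Urn II 0.1025, Urn V 0.11, Urn IV 0.235, Urn I 0.105.
Unnormalized posteriors (prior × likelihood):
  Urn II: 0.14 × 0.1025 = 0.01435
  Urn V: 0.56 × 0.11 = 0.0616
  Urn IV: 0.07 × 0.235 = 0.01645
  Urn I: 0.23 × 0.105 = 0.02415
Normalizing constant = 0.11655.
P(Urn II | marked) = 0.01435/0.11655 ≈ 0.1231
P(Urn V | marked) = 0.0616/0.11655 ≈ 0.5285
P(Urn IV | marked) = 0.01645/0.11655 ≈ 0.1411
P(Urn I | marked) = 0.02415/0.11655 ≈ 0.2072
(Check: 0.1231+0.5285+0.1411+0.2072 = 0.9999.)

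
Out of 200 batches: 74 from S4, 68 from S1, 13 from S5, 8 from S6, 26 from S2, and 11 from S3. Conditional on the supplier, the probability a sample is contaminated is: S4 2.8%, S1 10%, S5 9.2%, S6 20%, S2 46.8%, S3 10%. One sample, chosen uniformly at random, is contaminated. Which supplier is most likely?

By Bayes' rule, posterior ∝ prior × likelihood:
  S4: 0.37 × 0.028 = 0.01036
  S1: 0.34 × 0.1 = 0.034
  S5: 0.065 × 0.092 = 0.00598
  S6: 0.04 × 0.2 = 0.008
  S2: 0.13 × 0.468 = 0.06084
  S3: 0.055 × 0.1 = 0.0055
Sum = 0.12468.
Largest term belongs to S2, so S2 is most probable.

S2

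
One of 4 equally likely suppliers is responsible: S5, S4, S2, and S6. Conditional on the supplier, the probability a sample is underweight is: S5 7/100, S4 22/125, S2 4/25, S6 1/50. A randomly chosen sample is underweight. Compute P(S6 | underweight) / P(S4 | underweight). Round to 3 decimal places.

0.114

With a uniform prior (1/4 each), posterior ∝ likelihood:
  S5: 0.07
  S4: 0.176
  S2: 0.16
  S6: 0.02
Sum = 0.426.
The ratio is 0.02 / 0.176 (the normalizer cancels) = 0.114.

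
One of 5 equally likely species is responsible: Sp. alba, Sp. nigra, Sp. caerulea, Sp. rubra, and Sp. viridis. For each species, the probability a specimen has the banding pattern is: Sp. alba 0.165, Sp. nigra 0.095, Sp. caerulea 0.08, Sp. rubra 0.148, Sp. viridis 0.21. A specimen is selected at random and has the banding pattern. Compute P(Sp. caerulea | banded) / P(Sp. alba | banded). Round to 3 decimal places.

0.485

Since the prior is uniform, the posterior is proportional to the likelihood:
  Sp. alba: 0.165
  Sp. nigra: 0.095
  Sp. caerulea: 0.08
  Sp. rubra: 0.148
  Sp. viridis: 0.21
Normalizing constant = 0.698.
The ratio is 0.08 / 0.165 (the normalizer cancels) = 0.485.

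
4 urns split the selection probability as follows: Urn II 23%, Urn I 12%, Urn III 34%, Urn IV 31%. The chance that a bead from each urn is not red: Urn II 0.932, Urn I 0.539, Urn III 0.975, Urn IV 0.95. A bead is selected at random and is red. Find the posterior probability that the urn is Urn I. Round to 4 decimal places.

0.5826

Taking complements, P(red | each) = Urn II 0.068, Urn I 0.461, Urn III 0.025, Urn IV 0.05.
By Bayes' rule, posterior ∝ prior × likelihood:
  Urn II: 0.23 × 0.068 = 0.01564
  Urn I: 0.12 × 0.461 = 0.05532
  Urn III: 0.34 × 0.025 = 0.0085
  Urn IV: 0.31 × 0.05 = 0.0155
Total = 0.09496.
P(Urn I | evidence) = 0.05532 / 0.09496 ≈ 0.5826.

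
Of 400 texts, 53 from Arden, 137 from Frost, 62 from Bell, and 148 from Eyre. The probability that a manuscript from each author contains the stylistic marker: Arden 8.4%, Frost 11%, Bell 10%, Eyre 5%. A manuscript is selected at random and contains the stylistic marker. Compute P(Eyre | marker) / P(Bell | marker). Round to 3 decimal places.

By Bayes' rule, posterior ∝ prior × likelihood:
  Arden: 0.1325 × 0.084 = 0.01113
  Frost: 0.3425 × 0.11 = 0.037675
  Bell: 0.155 × 0.1 = 0.0155
  Eyre: 0.37 × 0.05 = 0.0185
Sum = 0.082805.
The ratio is 0.0185 / 0.0155 (the normalizer cancels) = 1.194.

1.194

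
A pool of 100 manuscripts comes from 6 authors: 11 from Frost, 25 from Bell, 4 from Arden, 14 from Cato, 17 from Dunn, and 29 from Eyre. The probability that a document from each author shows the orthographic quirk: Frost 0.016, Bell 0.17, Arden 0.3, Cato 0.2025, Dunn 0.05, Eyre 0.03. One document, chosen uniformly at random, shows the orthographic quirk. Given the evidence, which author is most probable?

Bell

Prior × likelihood for each hypothesis:
  Frost: 0.11 × 0.016 = 0.00176
  Bell: 0.25 × 0.17 = 0.0425
  Arden: 0.04 × 0.3 = 0.012
  Cato: 0.14 × 0.2025 = 0.02835
  Dunn: 0.17 × 0.05 = 0.0085
  Eyre: 0.29 × 0.03 = 0.0087
Normalizing constant = 0.10181.
Largest term belongs to Bell, so Bell is most probable.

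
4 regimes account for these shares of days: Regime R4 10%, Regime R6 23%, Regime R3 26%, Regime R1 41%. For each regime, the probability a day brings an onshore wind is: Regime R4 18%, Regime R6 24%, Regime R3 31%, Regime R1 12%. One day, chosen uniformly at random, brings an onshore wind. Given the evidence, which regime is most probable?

By Bayes' rule, posterior ∝ prior × likelihood:
  Regime R4: 0.1 × 0.18 = 0.018
  Regime R6: 0.23 × 0.24 = 0.0552
  Regime R3: 0.26 × 0.31 = 0.0806
  Regime R1: 0.41 × 0.12 = 0.0492
Sum = 0.203.
Largest term belongs to Regime R3, so Regime R3 is most probable.

Regime R3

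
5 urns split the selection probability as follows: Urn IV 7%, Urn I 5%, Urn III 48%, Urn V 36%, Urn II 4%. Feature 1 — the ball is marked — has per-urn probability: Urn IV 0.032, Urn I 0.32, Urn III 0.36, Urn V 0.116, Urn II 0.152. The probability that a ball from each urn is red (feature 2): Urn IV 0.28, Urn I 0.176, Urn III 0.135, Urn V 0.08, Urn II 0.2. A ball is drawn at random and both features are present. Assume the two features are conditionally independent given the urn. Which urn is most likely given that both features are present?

Prior × likelihood for each hypothesis:
  Urn IV: 0.07 × 0.032 × 0.28 = 0.0006272
  Urn I: 0.05 × 0.32 × 0.176 = 0.002816
  Urn III: 0.48 × 0.36 × 0.135 = 0.023328
  Urn V: 0.36 × 0.116 × 0.08 = 0.0033408
  Urn II: 0.04 × 0.152 × 0.2 = 0.001216
Normalizing constant = 0.031328.
Largest term belongs to Urn III, so Urn III is most probable.

Urn III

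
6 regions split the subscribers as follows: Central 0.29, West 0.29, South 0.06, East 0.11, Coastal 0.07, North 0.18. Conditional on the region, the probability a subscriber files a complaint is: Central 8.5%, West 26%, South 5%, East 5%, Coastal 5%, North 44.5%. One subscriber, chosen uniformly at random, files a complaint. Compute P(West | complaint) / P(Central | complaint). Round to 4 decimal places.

3.0588

Unnormalized posteriors (prior × likelihood):
  Central: 0.29 × 0.085 = 0.02465
  West: 0.29 × 0.26 = 0.0754
  South: 0.06 × 0.05 = 0.003
  East: 0.11 × 0.05 = 0.0055
  Coastal: 0.07 × 0.05 = 0.0035
  North: 0.18 × 0.445 = 0.0801
Normalizing constant = 0.19215.
The ratio is 0.0754 / 0.02465 (the normalizer cancels) = 3.0588.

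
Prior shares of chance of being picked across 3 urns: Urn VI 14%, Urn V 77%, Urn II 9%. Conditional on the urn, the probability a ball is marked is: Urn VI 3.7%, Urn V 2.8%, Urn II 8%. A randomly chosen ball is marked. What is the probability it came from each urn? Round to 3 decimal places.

Urn VI 0.153, Urn V 0.635, Urn II 0.212

Compute prior × likelihood for every hypothesis:
  Urn VI: 0.14 × 0.037 = 0.00518
  Urn V: 0.77 × 0.028 = 0.02156
  Urn II: 0.09 × 0.08 = 0.0072
Normalizing constant = 0.03394.
P(Urn VI | marked) = 0.00518/0.03394 ≈ 0.153
P(Urn V | marked) = 0.02156/0.03394 ≈ 0.635
P(Urn II | marked) = 0.0072/0.03394 ≈ 0.212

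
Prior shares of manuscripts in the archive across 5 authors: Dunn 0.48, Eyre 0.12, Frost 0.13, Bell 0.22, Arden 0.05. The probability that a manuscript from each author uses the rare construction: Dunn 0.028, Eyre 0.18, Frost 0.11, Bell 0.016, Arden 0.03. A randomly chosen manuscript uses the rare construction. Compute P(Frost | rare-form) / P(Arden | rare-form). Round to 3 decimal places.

9.533

Prior × likelihood for each hypothesis:
  Dunn: 0.48 × 0.028 = 0.01344
  Eyre: 0.12 × 0.18 = 0.0216
  Frost: 0.13 × 0.11 = 0.0143
  Bell: 0.22 × 0.016 = 0.00352
  Arden: 0.05 × 0.03 = 0.0015
Sum = 0.05436.
The ratio is 0.0143 / 0.0015 (the normalizer cancels) = 9.533.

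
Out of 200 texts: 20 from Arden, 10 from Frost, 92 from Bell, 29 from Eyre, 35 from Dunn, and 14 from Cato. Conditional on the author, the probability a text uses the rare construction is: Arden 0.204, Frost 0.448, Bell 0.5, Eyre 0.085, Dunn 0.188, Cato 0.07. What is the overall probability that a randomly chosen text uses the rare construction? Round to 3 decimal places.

Compute prior × likelihood for every hypothesis:
  Arden: 0.1 × 0.204 = 0.0204
  Frost: 0.05 × 0.448 = 0.0224
  Bell: 0.46 × 0.5 = 0.23
  Eyre: 0.145 × 0.085 = 0.012325
  Dunn: 0.175 × 0.188 = 0.0329
  Cato: 0.07 × 0.07 = 0.0049
P(rare-form) = 0.0204 + 0.0224 + 0.23 + 0.012325 + 0.0329 + 0.0049 = 0.322925 → 0.323.

0.323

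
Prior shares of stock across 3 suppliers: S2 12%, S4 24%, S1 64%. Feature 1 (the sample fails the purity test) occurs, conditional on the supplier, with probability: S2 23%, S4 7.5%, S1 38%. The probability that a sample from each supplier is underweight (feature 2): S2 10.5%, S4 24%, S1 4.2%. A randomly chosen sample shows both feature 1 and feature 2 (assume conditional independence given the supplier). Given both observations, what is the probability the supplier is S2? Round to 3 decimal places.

By Bayes' rule, posterior ∝ prior × likelihood:
  S2: 0.12 × 0.23 × 0.105 = 0.002898
  S4: 0.24 × 0.075 × 0.24 = 0.00432
  S1: 0.64 × 0.38 × 0.042 = 0.0102144
Normalizing constant = 0.0174324.
P(S2 | evidence) = 0.002898 / 0.0174324 ≈ 0.166.

0.166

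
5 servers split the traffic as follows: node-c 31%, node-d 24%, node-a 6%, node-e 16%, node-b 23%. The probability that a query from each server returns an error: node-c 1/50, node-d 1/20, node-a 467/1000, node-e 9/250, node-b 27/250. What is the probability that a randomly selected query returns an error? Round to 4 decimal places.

0.0768

By Bayes' rule, posterior ∝ prior × likelihood:
  node-c: 0.31 × 0.02 = 0.0062
  node-d: 0.24 × 0.05 = 0.012
  node-a: 0.06 × 0.467 = 0.02802
  node-e: 0.16 × 0.036 = 0.00576
  node-b: 0.23 × 0.108 = 0.02484
P(error) = 0.0062 + 0.012 + 0.02802 + 0.00576 + 0.02484 = 0.07682 → 0.0768.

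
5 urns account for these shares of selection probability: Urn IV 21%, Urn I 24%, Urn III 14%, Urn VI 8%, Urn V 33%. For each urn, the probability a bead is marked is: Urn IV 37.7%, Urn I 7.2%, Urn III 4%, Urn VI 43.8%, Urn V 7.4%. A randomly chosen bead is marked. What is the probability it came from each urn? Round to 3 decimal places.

Urn IV 0.490, Urn I 0.107, Urn III 0.035, Urn VI 0.217, Urn V 0.151

Compute prior × likelihood for every hypothesis:
  Urn IV: 0.21 × 0.377 = 0.07917
  Urn I: 0.24 × 0.072 = 0.01728
  Urn III: 0.14 × 0.04 = 0.0056
  Urn VI: 0.08 × 0.438 = 0.03504
  Urn V: 0.33 × 0.074 = 0.02442
Normalizing constant = 0.16151.
P(Urn IV | marked) = 0.07917/0.16151 ≈ 0.490
P(Urn I | marked) = 0.01728/0.16151 ≈ 0.107
P(Urn III | marked) = 0.0056/0.16151 ≈ 0.035
P(Urn VI | marked) = 0.03504/0.16151 ≈ 0.217
P(Urn V | marked) = 0.02442/0.16151 ≈ 0.151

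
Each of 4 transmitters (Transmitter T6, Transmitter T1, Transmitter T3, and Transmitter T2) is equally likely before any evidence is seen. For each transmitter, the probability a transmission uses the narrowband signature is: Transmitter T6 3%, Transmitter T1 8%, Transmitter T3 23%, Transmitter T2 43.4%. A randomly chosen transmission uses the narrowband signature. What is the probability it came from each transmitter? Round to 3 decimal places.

Transmitter T6 0.039, Transmitter T1 0.103, Transmitter T3 0.297, Transmitter T2 0.561

Since the prior is uniform, the posterior is proportional to the likelihood:
  Transmitter T6: 0.03
  Transmitter T1: 0.08
  Transmitter T3: 0.23
  Transmitter T2: 0.434
Normalizing constant = 0.774.
P(Transmitter T6 | narrowband) = 0.03/0.774 ≈ 0.039
P(Transmitter T1 | narrowband) = 0.08/0.774 ≈ 0.103
P(Transmitter T3 | narrowband) = 0.23/0.774 ≈ 0.297
P(Transmitter T2 | narrowband) = 0.434/0.774 ≈ 0.561
(Check: 0.039+0.103+0.297+0.561 = 1.000.)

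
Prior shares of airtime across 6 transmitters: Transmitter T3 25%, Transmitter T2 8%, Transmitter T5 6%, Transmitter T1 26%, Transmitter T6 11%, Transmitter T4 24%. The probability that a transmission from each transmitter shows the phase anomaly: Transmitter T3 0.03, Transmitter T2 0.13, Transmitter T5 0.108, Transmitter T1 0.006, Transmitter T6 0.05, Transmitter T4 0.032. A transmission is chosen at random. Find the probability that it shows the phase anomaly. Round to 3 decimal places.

Unnormalized posteriors (prior × likelihood):
  Transmitter T3: 0.25 × 0.03 = 0.0075
  Transmitter T2: 0.08 × 0.13 = 0.0104
  Transmitter T5: 0.06 × 0.108 = 0.00648
  Transmitter T1: 0.26 × 0.006 = 0.00156
  Transmitter T6: 0.11 × 0.05 = 0.0055
  Transmitter T4: 0.24 × 0.032 = 0.00768
P(anomaly) = 0.0075 + 0.0104 + 0.00648 + 0.00156 + 0.0055 + 0.00768 = 0.03912 → 0.039.

0.039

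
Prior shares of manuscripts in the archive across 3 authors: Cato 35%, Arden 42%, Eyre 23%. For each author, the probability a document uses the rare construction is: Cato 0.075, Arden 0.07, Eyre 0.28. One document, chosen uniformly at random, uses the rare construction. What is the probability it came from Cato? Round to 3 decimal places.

0.219

Prior × likelihood for each hypothesis:
  Cato: 0.35 × 0.075 = 0.02625
  Arden: 0.42 × 0.07 = 0.0294
  Eyre: 0.23 × 0.28 = 0.0644
Normalizing constant = 0.12005.
P(Cato | evidence) = 0.02625 / 0.12005 ≈ 0.219.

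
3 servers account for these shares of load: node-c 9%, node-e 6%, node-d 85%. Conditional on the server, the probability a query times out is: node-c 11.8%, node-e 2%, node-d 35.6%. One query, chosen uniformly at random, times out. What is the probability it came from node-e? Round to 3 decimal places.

0.004

Compute prior × likelihood for every hypothesis:
  node-c: 0.09 × 0.118 = 0.01062
  node-e: 0.06 × 0.02 = 0.0012
  node-d: 0.85 × 0.356 = 0.3026
Normalizing constant = 0.31442.
P(node-e | evidence) = 0.0012 / 0.31442 ≈ 0.004.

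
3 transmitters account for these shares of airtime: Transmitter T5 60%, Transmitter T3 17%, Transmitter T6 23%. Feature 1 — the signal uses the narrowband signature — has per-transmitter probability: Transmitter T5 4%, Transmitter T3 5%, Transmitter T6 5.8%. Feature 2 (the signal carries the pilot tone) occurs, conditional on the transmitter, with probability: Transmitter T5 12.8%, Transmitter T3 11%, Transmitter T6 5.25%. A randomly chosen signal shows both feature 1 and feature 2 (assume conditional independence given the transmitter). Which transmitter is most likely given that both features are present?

Unnormalized posteriors (prior × likelihood):
  Transmitter T5: 0.6 × 0.04 × 0.128 = 0.003072
  Transmitter T3: 0.17 × 0.05 × 0.11 = 0.000935
  Transmitter T6: 0.23 × 0.058 × 0.0525 = 0.00070035
Normalizing constant = 0.00470735.
Largest term belongs to Transmitter T5, so Transmitter T5 is most probable.

Transmitter T5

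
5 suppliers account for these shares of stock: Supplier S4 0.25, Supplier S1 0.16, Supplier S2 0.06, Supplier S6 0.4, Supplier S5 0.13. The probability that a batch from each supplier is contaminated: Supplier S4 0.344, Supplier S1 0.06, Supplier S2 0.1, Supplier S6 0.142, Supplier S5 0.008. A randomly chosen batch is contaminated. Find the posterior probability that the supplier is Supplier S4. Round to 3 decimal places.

Unnormalized posteriors (prior × likelihood):
  Supplier S4: 0.25 × 0.344 = 0.086
  Supplier S1: 0.16 × 0.06 = 0.0096
  Supplier S2: 0.06 × 0.1 = 0.006
  Supplier S6: 0.4 × 0.142 = 0.0568
  Supplier S5: 0.13 × 0.008 = 0.00104
Total = 0.15944.
P(Supplier S4 | evidence) = 0.086 / 0.15944 ≈ 0.539.

0.539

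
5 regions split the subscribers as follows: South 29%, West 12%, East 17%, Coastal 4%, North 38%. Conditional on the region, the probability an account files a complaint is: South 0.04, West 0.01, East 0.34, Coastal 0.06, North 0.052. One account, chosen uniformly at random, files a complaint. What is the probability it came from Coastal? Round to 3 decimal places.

0.026

By Bayes' rule, posterior ∝ prior × likelihood:
  South: 0.29 × 0.04 = 0.0116
  West: 0.12 × 0.01 = 0.0012
  East: 0.17 × 0.34 = 0.0578
  Coastal: 0.04 × 0.06 = 0.0024
  North: 0.38 × 0.052 = 0.01976
Normalizing constant = 0.09276.
P(Coastal | evidence) = 0.0024 / 0.09276 ≈ 0.026.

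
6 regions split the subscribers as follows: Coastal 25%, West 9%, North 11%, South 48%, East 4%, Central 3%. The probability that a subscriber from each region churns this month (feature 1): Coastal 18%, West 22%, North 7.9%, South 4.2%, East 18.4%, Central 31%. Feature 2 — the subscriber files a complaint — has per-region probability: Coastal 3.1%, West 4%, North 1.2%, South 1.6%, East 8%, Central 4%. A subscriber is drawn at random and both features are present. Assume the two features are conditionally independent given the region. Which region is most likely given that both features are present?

Coastal

Prior × likelihood for each hypothesis:
  Coastal: 0.25 × 0.18 × 0.031 = 0.001395
  West: 0.09 × 0.22 × 0.04 = 0.000792
  North: 0.11 × 0.079 × 0.012 = 0.00010428
  South: 0.48 × 0.042 × 0.016 = 0.00032256
  East: 0.04 × 0.184 × 0.08 = 0.0005888
  Central: 0.03 × 0.31 × 0.04 = 0.000372
Sum = 0.00357464.
Largest term belongs to Coastal, so Coastal is most probable.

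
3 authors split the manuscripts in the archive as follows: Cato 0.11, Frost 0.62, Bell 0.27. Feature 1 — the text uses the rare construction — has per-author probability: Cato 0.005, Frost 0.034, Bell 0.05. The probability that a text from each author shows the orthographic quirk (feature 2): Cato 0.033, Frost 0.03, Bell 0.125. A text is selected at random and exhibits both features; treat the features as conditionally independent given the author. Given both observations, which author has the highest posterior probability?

Bell

By Bayes' rule, posterior ∝ prior × likelihood:
  Cato: 0.11 × 0.005 × 0.033 = 0.00001815
  Frost: 0.62 × 0.034 × 0.03 = 0.0006324
  Bell: 0.27 × 0.05 × 0.125 = 0.0016875
Sum = 0.00233805.
Largest term belongs to Bell, so Bell is most probable.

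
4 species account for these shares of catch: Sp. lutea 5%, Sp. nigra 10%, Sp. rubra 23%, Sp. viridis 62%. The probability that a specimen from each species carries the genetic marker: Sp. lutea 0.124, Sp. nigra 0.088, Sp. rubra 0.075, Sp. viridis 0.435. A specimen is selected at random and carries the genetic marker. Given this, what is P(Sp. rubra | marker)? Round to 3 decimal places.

By Bayes' rule, posterior ∝ prior × likelihood:
  Sp. lutea: 0.05 × 0.124 = 0.0062
  Sp. nigra: 0.1 × 0.088 = 0.0088
  Sp. rubra: 0.23 × 0.075 = 0.01725
  Sp. viridis: 0.62 × 0.435 = 0.2697
Normalizing constant = 0.30195.
P(Sp. rubra | evidence) = 0.01725 / 0.30195 ≈ 0.057.

0.057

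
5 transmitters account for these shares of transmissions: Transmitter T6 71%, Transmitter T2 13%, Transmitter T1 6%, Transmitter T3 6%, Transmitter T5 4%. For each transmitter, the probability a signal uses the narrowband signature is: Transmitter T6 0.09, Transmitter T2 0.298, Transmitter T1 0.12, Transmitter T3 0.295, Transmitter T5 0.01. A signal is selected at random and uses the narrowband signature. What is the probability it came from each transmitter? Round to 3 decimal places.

Transmitter T6 0.499, Transmitter T2 0.303, Transmitter T1 0.056, Transmitter T3 0.138, Transmitter T5 0.003

Unnormalized posteriors (prior × likelihood):
  Transmitter T6: 0.71 × 0.09 = 0.0639
  Transmitter T2: 0.13 × 0.298 = 0.03874
  Transmitter T1: 0.06 × 0.12 = 0.0072
  Transmitter T3: 0.06 × 0.295 = 0.0177
  Transmitter T5: 0.04 × 0.01 = 0.0004
Sum = 0.12794.
P(Transmitter T6 | narrowband) = 0.0639/0.12794 ≈ 0.499
P(Transmitter T2 | narrowband) = 0.03874/0.12794 ≈ 0.303
P(Transmitter T1 | narrowband) = 0.0072/0.12794 ≈ 0.056
P(Transmitter T3 | narrowband) = 0.0177/0.12794 ≈ 0.138
P(Transmitter T5 | narrowband) = 0.0004/0.12794 ≈ 0.003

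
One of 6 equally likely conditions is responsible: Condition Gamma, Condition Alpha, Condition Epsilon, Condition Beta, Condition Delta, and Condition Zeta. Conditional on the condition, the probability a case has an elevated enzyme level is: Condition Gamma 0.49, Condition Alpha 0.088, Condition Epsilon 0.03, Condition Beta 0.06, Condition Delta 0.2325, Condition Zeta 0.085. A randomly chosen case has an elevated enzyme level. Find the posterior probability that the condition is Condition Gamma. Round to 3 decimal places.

Since the prior is uniform, the posterior is proportional to the likelihood:
  Condition Gamma: 0.49
  Condition Alpha: 0.088
  Condition Epsilon: 0.03
  Condition Beta: 0.06
  Condition Delta: 0.2325
  Condition Zeta: 0.085
Sum = 0.9855.
P(Condition Gamma | evidence) = 0.49 / 0.9855 ≈ 0.497.

0.497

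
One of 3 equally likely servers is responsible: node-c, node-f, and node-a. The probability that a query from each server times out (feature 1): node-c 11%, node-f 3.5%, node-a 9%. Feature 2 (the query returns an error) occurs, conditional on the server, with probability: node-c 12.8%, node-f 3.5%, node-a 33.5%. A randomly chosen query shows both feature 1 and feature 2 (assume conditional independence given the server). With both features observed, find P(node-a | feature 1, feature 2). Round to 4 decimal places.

0.6633

With a uniform prior (1/3 each), posterior ∝ likelihood:
  node-c: 0.11 × 0.128 = 0.01408
  node-f: 0.035 × 0.035 = 0.001225
  node-a: 0.09 × 0.335 = 0.03015
Total = 0.045455.
P(node-a | evidence) = 0.03015 / 0.045455 ≈ 0.6633.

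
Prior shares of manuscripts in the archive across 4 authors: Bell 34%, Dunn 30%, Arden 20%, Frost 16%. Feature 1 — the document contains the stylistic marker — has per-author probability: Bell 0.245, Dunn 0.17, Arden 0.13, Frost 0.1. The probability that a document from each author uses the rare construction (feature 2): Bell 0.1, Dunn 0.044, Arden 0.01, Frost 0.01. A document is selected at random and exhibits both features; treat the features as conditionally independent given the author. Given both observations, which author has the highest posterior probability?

Bell

By Bayes' rule, posterior ∝ prior × likelihood:
  Bell: 0.34 × 0.245 × 0.1 = 0.00833
  Dunn: 0.3 × 0.17 × 0.044 = 0.002244
  Arden: 0.2 × 0.13 × 0.01 = 0.00026
  Frost: 0.16 × 0.1 × 0.01 = 0.00016
Total = 0.010994.
Largest term belongs to Bell, so Bell is most probable.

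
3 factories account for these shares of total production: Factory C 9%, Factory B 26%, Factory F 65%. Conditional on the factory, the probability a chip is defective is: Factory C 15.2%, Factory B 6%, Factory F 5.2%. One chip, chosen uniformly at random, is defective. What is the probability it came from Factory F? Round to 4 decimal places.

By Bayes' rule, posterior ∝ prior × likelihood:
  Factory C: 0.09 × 0.152 = 0.01368
  Factory B: 0.26 × 0.06 = 0.0156
  Factory F: 0.65 × 0.052 = 0.0338
Sum = 0.06308.
P(Factory F | evidence) = 0.0338 / 0.06308 ≈ 0.5358.

0.5358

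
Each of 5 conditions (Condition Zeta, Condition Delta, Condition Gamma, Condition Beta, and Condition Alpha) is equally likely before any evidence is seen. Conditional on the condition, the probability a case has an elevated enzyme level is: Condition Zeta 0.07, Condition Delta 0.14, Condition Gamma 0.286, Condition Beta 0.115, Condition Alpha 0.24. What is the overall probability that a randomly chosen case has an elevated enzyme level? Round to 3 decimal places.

0.170

Since the prior is uniform, the posterior is proportional to the likelihood:
  Condition Zeta: 0.07
  Condition Delta: 0.14
  Condition Gamma: 0.286
  Condition Beta: 0.115
  Condition Alpha: 0.24
P(elevated) = (1/5) × (0.07 + 0.14 + 0.286 + 0.115 + 0.24) = 0.851/5 ≈ 0.170.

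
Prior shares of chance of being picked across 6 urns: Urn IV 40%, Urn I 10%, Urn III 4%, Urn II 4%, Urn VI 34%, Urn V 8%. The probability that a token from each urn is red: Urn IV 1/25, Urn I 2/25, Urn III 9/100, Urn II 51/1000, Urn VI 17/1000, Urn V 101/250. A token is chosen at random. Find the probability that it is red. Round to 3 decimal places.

0.068

By Bayes' rule, posterior ∝ prior × likelihood:
  Urn IV: 0.4 × 0.04 = 0.016
  Urn I: 0.1 × 0.08 = 0.008
  Urn III: 0.04 × 0.09 = 0.0036
  Urn II: 0.04 × 0.051 = 0.00204
  Urn VI: 0.34 × 0.017 = 0.00578
  Urn V: 0.08 × 0.404 = 0.03232
P(red) = 0.016 + 0.008 + 0.0036 + 0.00204 + 0.00578 + 0.03232 = 0.06774 → 0.068.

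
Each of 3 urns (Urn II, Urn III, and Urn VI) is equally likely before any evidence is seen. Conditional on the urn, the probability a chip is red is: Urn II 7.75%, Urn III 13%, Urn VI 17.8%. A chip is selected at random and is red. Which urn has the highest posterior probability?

Urn VI

Since the prior is uniform, the posterior is proportional to the likelihood:
  Urn II: 0.0775
  Urn III: 0.13
  Urn VI: 0.178
Normalizing constant = 0.3855.
Largest term belongs to Urn VI, so Urn VI is most probable.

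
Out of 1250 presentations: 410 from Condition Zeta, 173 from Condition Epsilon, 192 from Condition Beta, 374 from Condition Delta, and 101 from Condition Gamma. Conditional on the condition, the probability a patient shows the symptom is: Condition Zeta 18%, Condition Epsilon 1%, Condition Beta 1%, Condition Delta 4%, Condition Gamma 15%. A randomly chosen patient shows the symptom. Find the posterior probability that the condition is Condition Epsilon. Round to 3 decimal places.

Prior × likelihood for each hypothesis:
  Condition Zeta: 0.328 × 0.18 = 0.05904
  Condition Epsilon: 0.1384 × 0.01 = 0.001384
  Condition Beta: 0.1536 × 0.01 = 0.001536
  Condition Delta: 0.2992 × 0.04 = 0.011968
  Condition Gamma: 0.0808 × 0.15 = 0.01212
Normalizing constant = 0.086048.
P(Condition Epsilon | evidence) = 0.001384 / 0.086048 ≈ 0.016.

0.016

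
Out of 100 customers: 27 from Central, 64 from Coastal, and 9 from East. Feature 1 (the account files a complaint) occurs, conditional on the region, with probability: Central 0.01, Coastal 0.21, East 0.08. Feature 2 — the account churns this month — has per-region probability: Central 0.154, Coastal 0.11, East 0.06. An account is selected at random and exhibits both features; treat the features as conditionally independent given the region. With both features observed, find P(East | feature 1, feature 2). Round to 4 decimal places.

Prior × likelihood for each hypothesis:
  Central: 0.27 × 0.01 × 0.154 = 0.0004158
  Coastal: 0.64 × 0.21 × 0.11 = 0.014784
  East: 0.09 × 0.08 × 0.06 = 0.000432
Total = 0.0156318.
P(East | evidence) = 0.000432 / 0.0156318 ≈ 0.0276.

0.0276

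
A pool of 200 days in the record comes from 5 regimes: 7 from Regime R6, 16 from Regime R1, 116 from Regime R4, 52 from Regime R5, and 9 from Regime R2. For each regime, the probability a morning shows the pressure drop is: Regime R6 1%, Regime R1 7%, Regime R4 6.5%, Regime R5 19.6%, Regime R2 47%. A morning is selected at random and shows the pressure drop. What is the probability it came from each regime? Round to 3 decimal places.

Regime R6 0.003, Regime R1 0.048, Regime R4 0.326, Regime R5 0.440, Regime R2 0.183

Prior × likelihood for each hypothesis:
  Regime R6: 0.035 × 0.01 = 0.00035
  Regime R1: 0.08 × 0.07 = 0.0056
  Regime R4: 0.58 × 0.065 = 0.0377
  Regime R5: 0.26 × 0.196 = 0.05096
  Regime R2: 0.045 × 0.47 = 0.02115
Total = 0.11576.
P(Regime R6 | drop) = 0.00035/0.11576 ≈ 0.003
P(Regime R1 | drop) = 0.0056/0.11576 ≈ 0.048
P(Regime R4 | drop) = 0.0377/0.11576 ≈ 0.326
P(Regime R5 | drop) = 0.05096/0.11576 ≈ 0.440
P(Regime R2 | drop) = 0.02115/0.11576 ≈ 0.183
(Check: 0.003+0.048+0.326+0.440+0.183 = 1.000.)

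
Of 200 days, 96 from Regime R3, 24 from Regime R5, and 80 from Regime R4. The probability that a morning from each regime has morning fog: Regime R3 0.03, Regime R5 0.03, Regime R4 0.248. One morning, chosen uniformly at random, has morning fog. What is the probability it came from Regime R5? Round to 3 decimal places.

0.031

Compute prior × likelihood for every hypothesis:
  Regime R3: 0.48 × 0.03 = 0.0144
  Regime R5: 0.12 × 0.03 = 0.0036
  Regime R4: 0.4 × 0.248 = 0.0992
Total = 0.1172.
P(Regime R5 | evidence) = 0.0036 / 0.1172 ≈ 0.031.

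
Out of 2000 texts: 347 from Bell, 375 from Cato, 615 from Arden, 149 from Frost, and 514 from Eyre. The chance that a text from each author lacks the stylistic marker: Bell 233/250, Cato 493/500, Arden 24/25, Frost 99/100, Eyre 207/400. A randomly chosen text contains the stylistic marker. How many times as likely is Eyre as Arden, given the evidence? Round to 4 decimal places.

Taking complements, P(marker | each) = Bell 0.068, Cato 0.014, Arden 0.04, Frost 0.01, Eyre 0.4825.
Compute prior × likelihood for every hypothesis:
  Bell: 0.1735 × 0.068 = 0.011798
  Cato: 0.1875 × 0.014 = 0.002625
  Arden: 0.3075 × 0.04 = 0.0123
  Frost: 0.0745 × 0.01 = 0.000745
  Eyre: 0.257 × 0.4825 = 0.1240025
Total = 0.1514705.
The ratio is 0.1240025 / 0.0123 (the normalizer cancels) = 10.0815.

10.0815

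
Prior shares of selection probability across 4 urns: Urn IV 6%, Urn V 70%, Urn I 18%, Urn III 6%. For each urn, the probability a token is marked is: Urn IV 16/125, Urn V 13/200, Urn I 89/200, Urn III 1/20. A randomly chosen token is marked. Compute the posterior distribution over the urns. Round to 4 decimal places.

Urn IV 0.0564, Urn V 0.3339, Urn I 0.5878, Urn III 0.0220

By Bayes' rule, posterior ∝ prior × likelihood:
  Urn IV: 0.06 × 0.128 = 0.00768
  Urn V: 0.7 × 0.065 = 0.0455
  Urn I: 0.18 × 0.445 = 0.0801
  Urn III: 0.06 × 0.05 = 0.003
Normalizing constant = 0.13628.
P(Urn IV | marked) = 0.00768/0.13628 ≈ 0.0564
P(Urn V | marked) = 0.0455/0.13628 ≈ 0.3339
P(Urn I | marked) = 0.0801/0.13628 ≈ 0.5878
P(Urn III | marked) = 0.003/0.13628 ≈ 0.0220
(Check: 0.0564+0.3339+0.5878+0.0220 = 1.0001.)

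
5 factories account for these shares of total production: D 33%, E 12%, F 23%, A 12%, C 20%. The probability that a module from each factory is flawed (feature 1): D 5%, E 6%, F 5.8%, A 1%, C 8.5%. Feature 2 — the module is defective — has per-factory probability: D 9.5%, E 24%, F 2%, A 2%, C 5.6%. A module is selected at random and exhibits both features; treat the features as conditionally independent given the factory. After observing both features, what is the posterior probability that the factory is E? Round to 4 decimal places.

Compute prior × likelihood for every hypothesis:
  D: 0.33 × 0.05 × 0.095 = 0.0015675
  E: 0.12 × 0.06 × 0.24 = 0.001728
  F: 0.23 × 0.058 × 0.02 = 0.0002668
  A: 0.12 × 0.01 × 0.02 = 0.000024
  C: 0.2 × 0.085 × 0.056 = 0.000952
Sum = 0.0045383.
P(E | evidence) = 0.001728 / 0.0045383 ≈ 0.3808.

0.3808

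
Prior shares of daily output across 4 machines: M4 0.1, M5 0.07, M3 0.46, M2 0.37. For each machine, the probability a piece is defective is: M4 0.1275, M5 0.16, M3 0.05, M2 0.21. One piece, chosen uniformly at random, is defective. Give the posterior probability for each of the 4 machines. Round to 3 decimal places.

Unnormalized posteriors (prior × likelihood):
  M4: 0.1 × 0.1275 = 0.01275
  M5: 0.07 × 0.16 = 0.0112
  M3: 0.46 × 0.05 = 0.023
  M2: 0.37 × 0.21 = 0.0777
Total = 0.12465.
P(M4 | defective) = 0.01275/0.12465 ≈ 0.102
P(M5 | defective) = 0.0112/0.12465 ≈ 0.090
P(M3 | defective) = 0.023/0.12465 ≈ 0.185
P(M2 | defective) = 0.0777/0.12465 ≈ 0.623

M4 0.102, M5 0.090, M3 0.185, M2 0.623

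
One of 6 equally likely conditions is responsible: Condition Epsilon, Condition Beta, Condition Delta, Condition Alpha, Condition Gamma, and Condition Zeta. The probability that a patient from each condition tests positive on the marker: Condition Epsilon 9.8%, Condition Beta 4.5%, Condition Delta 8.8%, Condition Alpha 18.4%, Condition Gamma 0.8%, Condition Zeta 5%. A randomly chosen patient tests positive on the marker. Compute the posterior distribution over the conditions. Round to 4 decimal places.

Condition Epsilon 0.2072, Condition Beta 0.0951, Condition Delta 0.1860, Condition Alpha 0.3890, Condition Gamma 0.0169, Condition Zeta 0.1057

With a uniform prior (1/6 each), posterior ∝ likelihood:
  Condition Epsilon: 0.098
  Condition Beta: 0.045
  Condition Delta: 0.088
  Condition Alpha: 0.184
  Condition Gamma: 0.008
  Condition Zeta: 0.05
Sum = 0.473.
P(Condition Epsilon | marker-positive) = 0.098/0.473 ≈ 0.2072
P(Condition Beta | marker-positive) = 0.045/0.473 ≈ 0.0951
P(Condition Delta | marker-positive) = 0.088/0.473 ≈ 0.1860
P(Condition Alpha | marker-positive) = 0.184/0.473 ≈ 0.3890
P(Condition Gamma | marker-positive) = 0.008/0.473 ≈ 0.0169
P(Condition Zeta | marker-positive) = 0.05/0.473 ≈ 0.1057
(Check: 0.2072+0.0951+0.1860+0.3890+0.0169+0.1057 = 0.9999.)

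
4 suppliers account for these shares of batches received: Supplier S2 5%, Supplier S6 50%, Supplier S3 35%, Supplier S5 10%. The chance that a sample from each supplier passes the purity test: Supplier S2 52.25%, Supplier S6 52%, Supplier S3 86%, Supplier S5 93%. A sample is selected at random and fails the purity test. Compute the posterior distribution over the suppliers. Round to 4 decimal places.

Taking complements, P(off-spec | each) = Supplier S2 0.4775, Supplier S6 0.48, Supplier S3 0.14, Supplier S5 0.07.
By Bayes' rule, posterior ∝ prior × likelihood:
  Supplier S2: 0.05 × 0.4775 = 0.023875
  Supplier S6: 0.5 × 0.48 = 0.24
  Supplier S3: 0.35 × 0.14 = 0.049
  Supplier S5: 0.1 × 0.07 = 0.007
Normalizing constant = 0.319875.
P(Supplier S2 | off-spec) = 0.023875/0.319875 ≈ 0.0746
P(Supplier S6 | off-spec) = 0.24/0.319875 ≈ 0.7503
P(Supplier S3 | off-spec) = 0.049/0.319875 ≈ 0.1532
P(Supplier S5 | off-spec) = 0.007/0.319875 ≈ 0.0219

Supplier S2 0.0746, Supplier S6 0.7503, Supplier S3 0.1532, Supplier S5 0.0219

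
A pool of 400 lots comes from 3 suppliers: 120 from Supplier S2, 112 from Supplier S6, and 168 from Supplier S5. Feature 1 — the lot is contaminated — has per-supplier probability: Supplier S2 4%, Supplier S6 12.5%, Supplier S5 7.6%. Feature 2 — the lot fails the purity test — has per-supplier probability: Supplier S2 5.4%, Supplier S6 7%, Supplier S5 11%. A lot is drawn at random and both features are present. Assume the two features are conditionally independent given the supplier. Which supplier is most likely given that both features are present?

Unnormalized posteriors (prior × likelihood):
  Supplier S2: 0.3 × 0.04 × 0.054 = 0.000648
  Supplier S6: 0.28 × 0.125 × 0.07 = 0.00245
  Supplier S5: 0.42 × 0.076 × 0.11 = 0.0035112
Total = 0.0066092.
Largest term belongs to Supplier S5, so Supplier S5 is most probable.

Supplier S5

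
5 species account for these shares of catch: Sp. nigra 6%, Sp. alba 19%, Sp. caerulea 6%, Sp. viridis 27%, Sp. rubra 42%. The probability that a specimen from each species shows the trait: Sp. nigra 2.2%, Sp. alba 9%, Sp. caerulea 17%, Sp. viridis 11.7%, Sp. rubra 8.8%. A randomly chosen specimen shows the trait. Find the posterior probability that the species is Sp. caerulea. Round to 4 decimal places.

Unnormalized posteriors (prior × likelihood):
  Sp. nigra: 0.06 × 0.022 = 0.00132
  Sp. alba: 0.19 × 0.09 = 0.0171
  Sp. caerulea: 0.06 × 0.17 = 0.0102
  Sp. viridis: 0.27 × 0.117 = 0.03159
  Sp. rubra: 0.42 × 0.088 = 0.03696
Sum = 0.09717.
P(Sp. caerulea | evidence) = 0.0102 / 0.09717 ≈ 0.1050.

0.1050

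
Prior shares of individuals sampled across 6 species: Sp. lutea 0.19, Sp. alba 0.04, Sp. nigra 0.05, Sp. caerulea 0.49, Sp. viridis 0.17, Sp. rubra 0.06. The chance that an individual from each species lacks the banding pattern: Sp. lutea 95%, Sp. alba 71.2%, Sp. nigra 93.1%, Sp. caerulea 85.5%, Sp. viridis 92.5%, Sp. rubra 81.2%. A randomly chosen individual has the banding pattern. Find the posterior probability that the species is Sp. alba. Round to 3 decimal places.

Taking complements, P(banded | each) = Sp. lutea 0.05, Sp. alba 0.288, Sp. nigra 0.069, Sp. caerulea 0.145, Sp. viridis 0.075, Sp. rubra 0.188.
Prior × likelihood for each hypothesis:
  Sp. lutea: 0.19 × 0.05 = 0.0095
  Sp. alba: 0.04 × 0.288 = 0.01152
  Sp. nigra: 0.05 × 0.069 = 0.00345
  Sp. caerulea: 0.49 × 0.145 = 0.07105
  Sp. viridis: 0.17 × 0.075 = 0.01275
  Sp. rubra: 0.06 × 0.188 = 0.01128
Normalizing constant = 0.11955.
P(Sp. alba | evidence) = 0.01152 / 0.11955 ≈ 0.096.

0.096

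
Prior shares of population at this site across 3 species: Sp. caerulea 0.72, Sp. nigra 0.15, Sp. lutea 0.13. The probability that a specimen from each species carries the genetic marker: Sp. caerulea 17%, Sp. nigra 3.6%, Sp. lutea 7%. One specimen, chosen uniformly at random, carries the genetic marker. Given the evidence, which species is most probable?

Sp. caerulea

Prior × likelihood for each hypothesis:
  Sp. caerulea: 0.72 × 0.17 = 0.1224
  Sp. nigra: 0.15 × 0.036 = 0.0054
  Sp. lutea: 0.13 × 0.07 = 0.0091
Total = 0.1369.
Largest term belongs to Sp. caerulea, so Sp. caerulea is most probable.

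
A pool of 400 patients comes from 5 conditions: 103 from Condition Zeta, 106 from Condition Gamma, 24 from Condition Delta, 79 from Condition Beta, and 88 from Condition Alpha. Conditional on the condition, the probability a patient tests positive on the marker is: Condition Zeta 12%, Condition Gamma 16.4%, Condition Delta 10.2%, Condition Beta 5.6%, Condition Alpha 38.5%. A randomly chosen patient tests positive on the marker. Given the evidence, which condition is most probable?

Compute prior × likelihood for every hypothesis:
  Condition Zeta: 0.2575 × 0.12 = 0.0309
  Condition Gamma: 0.265 × 0.164 = 0.04346
  Condition Delta: 0.06 × 0.102 = 0.00612
  Condition Beta: 0.1975 × 0.056 = 0.01106
  Condition Alpha: 0.22 × 0.385 = 0.0847
Normalizing constant = 0.17624.
Largest term belongs to Condition Alpha, so Condition Alpha is most probable.

Condition Alpha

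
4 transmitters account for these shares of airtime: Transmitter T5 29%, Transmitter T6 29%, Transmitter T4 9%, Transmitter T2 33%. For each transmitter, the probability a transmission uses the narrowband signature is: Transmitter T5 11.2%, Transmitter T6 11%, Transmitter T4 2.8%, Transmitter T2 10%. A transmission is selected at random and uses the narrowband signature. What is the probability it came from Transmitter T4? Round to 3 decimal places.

0.025

By Bayes' rule, posterior ∝ prior × likelihood:
  Transmitter T5: 0.29 × 0.112 = 0.03248
  Transmitter T6: 0.29 × 0.11 = 0.0319
  Transmitter T4: 0.09 × 0.028 = 0.00252
  Transmitter T2: 0.33 × 0.1 = 0.033
Total = 0.0999.
P(Transmitter T4 | evidence) = 0.00252 / 0.0999 ≈ 0.025.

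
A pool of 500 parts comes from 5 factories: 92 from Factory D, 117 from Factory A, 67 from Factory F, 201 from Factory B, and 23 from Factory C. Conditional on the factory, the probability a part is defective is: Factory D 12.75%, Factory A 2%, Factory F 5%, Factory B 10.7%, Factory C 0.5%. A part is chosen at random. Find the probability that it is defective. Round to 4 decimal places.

Prior × likelihood for each hypothesis:
  Factory D: 0.184 × 0.1275 = 0.02346
  Factory A: 0.234 × 0.02 = 0.00468
  Factory F: 0.134 × 0.05 = 0.0067
  Factory B: 0.402 × 0.107 = 0.043014
  Factory C: 0.046 × 0.005 = 0.00023
P(defective) = 0.02346 + 0.00468 + 0.0067 + 0.043014 + 0.00023 = 0.078084 → 0.0781.

0.0781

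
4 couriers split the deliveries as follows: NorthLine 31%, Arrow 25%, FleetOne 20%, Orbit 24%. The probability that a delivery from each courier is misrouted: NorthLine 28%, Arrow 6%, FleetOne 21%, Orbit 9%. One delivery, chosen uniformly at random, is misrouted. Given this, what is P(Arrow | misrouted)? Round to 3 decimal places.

0.091

Compute prior × likelihood for every hypothesis:
  NorthLine: 0.31 × 0.28 = 0.0868
  Arrow: 0.25 × 0.06 = 0.015
  FleetOne: 0.2 × 0.21 = 0.042
  Orbit: 0.24 × 0.09 = 0.0216
Sum = 0.1654.
P(Arrow | evidence) = 0.015 / 0.1654 ≈ 0.091.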